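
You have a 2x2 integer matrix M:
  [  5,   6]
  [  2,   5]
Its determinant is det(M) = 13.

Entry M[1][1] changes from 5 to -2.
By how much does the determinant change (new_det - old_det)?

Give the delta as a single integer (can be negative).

Answer: -35

Derivation:
Cofactor C_11 = 5
Entry delta = -2 - 5 = -7
Det delta = entry_delta * cofactor = -7 * 5 = -35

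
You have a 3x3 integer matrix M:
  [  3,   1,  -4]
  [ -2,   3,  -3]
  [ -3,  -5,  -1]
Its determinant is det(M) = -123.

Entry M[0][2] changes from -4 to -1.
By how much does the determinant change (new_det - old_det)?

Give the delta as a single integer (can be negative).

Cofactor C_02 = 19
Entry delta = -1 - -4 = 3
Det delta = entry_delta * cofactor = 3 * 19 = 57

Answer: 57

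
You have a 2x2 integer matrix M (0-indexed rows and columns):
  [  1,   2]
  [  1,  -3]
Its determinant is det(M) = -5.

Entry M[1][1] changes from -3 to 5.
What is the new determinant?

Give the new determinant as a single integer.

det is linear in row 1: changing M[1][1] by delta changes det by delta * cofactor(1,1).
Cofactor C_11 = (-1)^(1+1) * minor(1,1) = 1
Entry delta = 5 - -3 = 8
Det delta = 8 * 1 = 8
New det = -5 + 8 = 3

Answer: 3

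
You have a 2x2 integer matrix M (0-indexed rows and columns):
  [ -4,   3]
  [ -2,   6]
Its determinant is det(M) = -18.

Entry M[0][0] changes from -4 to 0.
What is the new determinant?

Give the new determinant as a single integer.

Answer: 6

Derivation:
det is linear in row 0: changing M[0][0] by delta changes det by delta * cofactor(0,0).
Cofactor C_00 = (-1)^(0+0) * minor(0,0) = 6
Entry delta = 0 - -4 = 4
Det delta = 4 * 6 = 24
New det = -18 + 24 = 6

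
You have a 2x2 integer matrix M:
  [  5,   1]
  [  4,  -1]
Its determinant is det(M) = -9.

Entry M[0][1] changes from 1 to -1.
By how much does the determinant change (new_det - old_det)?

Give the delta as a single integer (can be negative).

Cofactor C_01 = -4
Entry delta = -1 - 1 = -2
Det delta = entry_delta * cofactor = -2 * -4 = 8

Answer: 8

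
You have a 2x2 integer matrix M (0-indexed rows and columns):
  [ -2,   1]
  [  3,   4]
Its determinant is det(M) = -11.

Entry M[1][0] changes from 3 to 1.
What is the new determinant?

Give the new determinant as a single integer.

Answer: -9

Derivation:
det is linear in row 1: changing M[1][0] by delta changes det by delta * cofactor(1,0).
Cofactor C_10 = (-1)^(1+0) * minor(1,0) = -1
Entry delta = 1 - 3 = -2
Det delta = -2 * -1 = 2
New det = -11 + 2 = -9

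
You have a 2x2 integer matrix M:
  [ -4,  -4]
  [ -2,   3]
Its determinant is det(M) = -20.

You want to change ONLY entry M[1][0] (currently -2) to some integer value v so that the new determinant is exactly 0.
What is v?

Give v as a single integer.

det is linear in entry M[1][0]: det = old_det + (v - -2) * C_10
Cofactor C_10 = 4
Want det = 0: -20 + (v - -2) * 4 = 0
  (v - -2) = 20 / 4 = 5
  v = -2 + (5) = 3

Answer: 3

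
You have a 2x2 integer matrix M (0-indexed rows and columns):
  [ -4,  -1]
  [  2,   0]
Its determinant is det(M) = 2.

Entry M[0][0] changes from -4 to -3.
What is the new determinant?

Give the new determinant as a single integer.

Answer: 2

Derivation:
det is linear in row 0: changing M[0][0] by delta changes det by delta * cofactor(0,0).
Cofactor C_00 = (-1)^(0+0) * minor(0,0) = 0
Entry delta = -3 - -4 = 1
Det delta = 1 * 0 = 0
New det = 2 + 0 = 2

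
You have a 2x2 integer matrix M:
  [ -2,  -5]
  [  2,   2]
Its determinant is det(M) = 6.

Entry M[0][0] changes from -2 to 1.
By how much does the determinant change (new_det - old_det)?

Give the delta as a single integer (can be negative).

Cofactor C_00 = 2
Entry delta = 1 - -2 = 3
Det delta = entry_delta * cofactor = 3 * 2 = 6

Answer: 6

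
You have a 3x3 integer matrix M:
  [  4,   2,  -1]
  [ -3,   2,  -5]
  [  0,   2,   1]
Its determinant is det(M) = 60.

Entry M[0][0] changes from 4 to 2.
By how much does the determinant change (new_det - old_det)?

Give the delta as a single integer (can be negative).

Answer: -24

Derivation:
Cofactor C_00 = 12
Entry delta = 2 - 4 = -2
Det delta = entry_delta * cofactor = -2 * 12 = -24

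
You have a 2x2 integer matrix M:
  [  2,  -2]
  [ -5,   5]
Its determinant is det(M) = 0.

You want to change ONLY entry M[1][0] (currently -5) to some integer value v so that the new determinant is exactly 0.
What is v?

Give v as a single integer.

Answer: -5

Derivation:
det is linear in entry M[1][0]: det = old_det + (v - -5) * C_10
Cofactor C_10 = 2
Want det = 0: 0 + (v - -5) * 2 = 0
  (v - -5) = 0 / 2 = 0
  v = -5 + (0) = -5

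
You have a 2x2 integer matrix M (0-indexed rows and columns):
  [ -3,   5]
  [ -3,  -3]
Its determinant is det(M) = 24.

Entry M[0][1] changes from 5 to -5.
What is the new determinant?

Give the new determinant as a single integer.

det is linear in row 0: changing M[0][1] by delta changes det by delta * cofactor(0,1).
Cofactor C_01 = (-1)^(0+1) * minor(0,1) = 3
Entry delta = -5 - 5 = -10
Det delta = -10 * 3 = -30
New det = 24 + -30 = -6

Answer: -6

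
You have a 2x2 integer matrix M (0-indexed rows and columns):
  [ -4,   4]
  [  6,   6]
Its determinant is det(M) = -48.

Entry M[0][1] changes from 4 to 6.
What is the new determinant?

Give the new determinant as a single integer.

det is linear in row 0: changing M[0][1] by delta changes det by delta * cofactor(0,1).
Cofactor C_01 = (-1)^(0+1) * minor(0,1) = -6
Entry delta = 6 - 4 = 2
Det delta = 2 * -6 = -12
New det = -48 + -12 = -60

Answer: -60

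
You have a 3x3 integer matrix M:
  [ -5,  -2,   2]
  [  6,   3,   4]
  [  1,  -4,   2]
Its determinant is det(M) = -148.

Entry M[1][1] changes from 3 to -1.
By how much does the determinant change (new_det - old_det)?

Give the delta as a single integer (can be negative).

Cofactor C_11 = -12
Entry delta = -1 - 3 = -4
Det delta = entry_delta * cofactor = -4 * -12 = 48

Answer: 48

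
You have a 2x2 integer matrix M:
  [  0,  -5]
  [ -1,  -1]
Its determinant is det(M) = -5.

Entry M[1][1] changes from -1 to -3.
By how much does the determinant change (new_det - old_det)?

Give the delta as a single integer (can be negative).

Cofactor C_11 = 0
Entry delta = -3 - -1 = -2
Det delta = entry_delta * cofactor = -2 * 0 = 0

Answer: 0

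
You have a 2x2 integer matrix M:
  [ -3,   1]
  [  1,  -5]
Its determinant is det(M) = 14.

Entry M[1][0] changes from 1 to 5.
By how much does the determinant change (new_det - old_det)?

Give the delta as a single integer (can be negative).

Cofactor C_10 = -1
Entry delta = 5 - 1 = 4
Det delta = entry_delta * cofactor = 4 * -1 = -4

Answer: -4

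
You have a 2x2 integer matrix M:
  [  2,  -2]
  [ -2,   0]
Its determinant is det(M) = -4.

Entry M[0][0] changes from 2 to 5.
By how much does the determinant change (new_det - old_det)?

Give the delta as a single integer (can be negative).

Answer: 0

Derivation:
Cofactor C_00 = 0
Entry delta = 5 - 2 = 3
Det delta = entry_delta * cofactor = 3 * 0 = 0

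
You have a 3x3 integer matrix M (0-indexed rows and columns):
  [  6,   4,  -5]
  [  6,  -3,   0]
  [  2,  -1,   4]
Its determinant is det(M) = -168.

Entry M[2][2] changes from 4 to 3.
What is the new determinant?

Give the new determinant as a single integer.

Answer: -126

Derivation:
det is linear in row 2: changing M[2][2] by delta changes det by delta * cofactor(2,2).
Cofactor C_22 = (-1)^(2+2) * minor(2,2) = -42
Entry delta = 3 - 4 = -1
Det delta = -1 * -42 = 42
New det = -168 + 42 = -126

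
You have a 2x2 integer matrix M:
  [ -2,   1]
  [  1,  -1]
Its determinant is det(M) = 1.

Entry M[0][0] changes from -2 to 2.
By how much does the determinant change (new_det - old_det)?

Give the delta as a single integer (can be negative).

Answer: -4

Derivation:
Cofactor C_00 = -1
Entry delta = 2 - -2 = 4
Det delta = entry_delta * cofactor = 4 * -1 = -4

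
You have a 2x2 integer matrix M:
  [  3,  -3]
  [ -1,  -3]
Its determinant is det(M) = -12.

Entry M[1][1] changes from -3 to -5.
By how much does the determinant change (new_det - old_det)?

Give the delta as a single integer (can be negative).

Cofactor C_11 = 3
Entry delta = -5 - -3 = -2
Det delta = entry_delta * cofactor = -2 * 3 = -6

Answer: -6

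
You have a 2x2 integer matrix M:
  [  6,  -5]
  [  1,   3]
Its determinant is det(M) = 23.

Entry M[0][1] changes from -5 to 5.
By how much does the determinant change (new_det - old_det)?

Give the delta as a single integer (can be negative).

Cofactor C_01 = -1
Entry delta = 5 - -5 = 10
Det delta = entry_delta * cofactor = 10 * -1 = -10

Answer: -10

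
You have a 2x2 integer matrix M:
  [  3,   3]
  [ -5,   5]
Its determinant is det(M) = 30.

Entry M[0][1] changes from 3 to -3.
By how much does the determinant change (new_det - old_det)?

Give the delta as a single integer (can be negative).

Cofactor C_01 = 5
Entry delta = -3 - 3 = -6
Det delta = entry_delta * cofactor = -6 * 5 = -30

Answer: -30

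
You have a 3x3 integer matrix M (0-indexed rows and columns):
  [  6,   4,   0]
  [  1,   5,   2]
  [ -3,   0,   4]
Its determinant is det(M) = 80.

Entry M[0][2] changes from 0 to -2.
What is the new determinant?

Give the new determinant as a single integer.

det is linear in row 0: changing M[0][2] by delta changes det by delta * cofactor(0,2).
Cofactor C_02 = (-1)^(0+2) * minor(0,2) = 15
Entry delta = -2 - 0 = -2
Det delta = -2 * 15 = -30
New det = 80 + -30 = 50

Answer: 50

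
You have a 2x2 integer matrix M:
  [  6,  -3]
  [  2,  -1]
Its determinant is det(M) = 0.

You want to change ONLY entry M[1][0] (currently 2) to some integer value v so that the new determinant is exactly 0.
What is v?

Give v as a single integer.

Answer: 2

Derivation:
det is linear in entry M[1][0]: det = old_det + (v - 2) * C_10
Cofactor C_10 = 3
Want det = 0: 0 + (v - 2) * 3 = 0
  (v - 2) = 0 / 3 = 0
  v = 2 + (0) = 2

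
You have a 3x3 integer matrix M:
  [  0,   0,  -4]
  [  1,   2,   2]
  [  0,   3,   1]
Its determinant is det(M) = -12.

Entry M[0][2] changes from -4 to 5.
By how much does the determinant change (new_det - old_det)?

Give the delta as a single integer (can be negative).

Cofactor C_02 = 3
Entry delta = 5 - -4 = 9
Det delta = entry_delta * cofactor = 9 * 3 = 27

Answer: 27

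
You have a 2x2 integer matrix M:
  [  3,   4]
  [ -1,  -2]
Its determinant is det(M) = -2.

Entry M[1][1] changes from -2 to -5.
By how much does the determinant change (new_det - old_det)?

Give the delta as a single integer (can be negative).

Answer: -9

Derivation:
Cofactor C_11 = 3
Entry delta = -5 - -2 = -3
Det delta = entry_delta * cofactor = -3 * 3 = -9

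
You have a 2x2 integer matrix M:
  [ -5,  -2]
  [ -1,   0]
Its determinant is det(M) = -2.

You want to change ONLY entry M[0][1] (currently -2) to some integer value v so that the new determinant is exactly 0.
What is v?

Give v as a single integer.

Answer: 0

Derivation:
det is linear in entry M[0][1]: det = old_det + (v - -2) * C_01
Cofactor C_01 = 1
Want det = 0: -2 + (v - -2) * 1 = 0
  (v - -2) = 2 / 1 = 2
  v = -2 + (2) = 0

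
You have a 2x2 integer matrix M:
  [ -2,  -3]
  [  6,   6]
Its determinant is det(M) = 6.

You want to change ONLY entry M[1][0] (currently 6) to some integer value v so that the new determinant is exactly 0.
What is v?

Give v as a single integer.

det is linear in entry M[1][0]: det = old_det + (v - 6) * C_10
Cofactor C_10 = 3
Want det = 0: 6 + (v - 6) * 3 = 0
  (v - 6) = -6 / 3 = -2
  v = 6 + (-2) = 4

Answer: 4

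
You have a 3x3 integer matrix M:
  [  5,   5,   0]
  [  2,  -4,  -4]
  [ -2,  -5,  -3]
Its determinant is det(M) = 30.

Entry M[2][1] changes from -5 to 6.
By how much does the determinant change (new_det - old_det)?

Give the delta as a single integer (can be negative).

Answer: 220

Derivation:
Cofactor C_21 = 20
Entry delta = 6 - -5 = 11
Det delta = entry_delta * cofactor = 11 * 20 = 220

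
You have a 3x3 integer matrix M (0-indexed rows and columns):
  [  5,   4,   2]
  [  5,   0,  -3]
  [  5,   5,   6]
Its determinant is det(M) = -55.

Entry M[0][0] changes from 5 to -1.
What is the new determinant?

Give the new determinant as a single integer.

Answer: -145

Derivation:
det is linear in row 0: changing M[0][0] by delta changes det by delta * cofactor(0,0).
Cofactor C_00 = (-1)^(0+0) * minor(0,0) = 15
Entry delta = -1 - 5 = -6
Det delta = -6 * 15 = -90
New det = -55 + -90 = -145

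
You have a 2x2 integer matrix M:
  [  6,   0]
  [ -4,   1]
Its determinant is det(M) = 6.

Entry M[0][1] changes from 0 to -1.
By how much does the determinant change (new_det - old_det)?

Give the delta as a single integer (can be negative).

Answer: -4

Derivation:
Cofactor C_01 = 4
Entry delta = -1 - 0 = -1
Det delta = entry_delta * cofactor = -1 * 4 = -4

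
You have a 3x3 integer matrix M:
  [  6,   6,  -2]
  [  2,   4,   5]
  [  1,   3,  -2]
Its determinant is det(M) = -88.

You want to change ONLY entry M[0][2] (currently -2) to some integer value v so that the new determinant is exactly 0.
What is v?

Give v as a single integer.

det is linear in entry M[0][2]: det = old_det + (v - -2) * C_02
Cofactor C_02 = 2
Want det = 0: -88 + (v - -2) * 2 = 0
  (v - -2) = 88 / 2 = 44
  v = -2 + (44) = 42

Answer: 42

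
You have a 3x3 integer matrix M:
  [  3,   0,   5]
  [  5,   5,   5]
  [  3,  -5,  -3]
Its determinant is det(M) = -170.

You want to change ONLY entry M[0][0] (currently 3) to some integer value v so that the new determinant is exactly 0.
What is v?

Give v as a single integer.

det is linear in entry M[0][0]: det = old_det + (v - 3) * C_00
Cofactor C_00 = 10
Want det = 0: -170 + (v - 3) * 10 = 0
  (v - 3) = 170 / 10 = 17
  v = 3 + (17) = 20

Answer: 20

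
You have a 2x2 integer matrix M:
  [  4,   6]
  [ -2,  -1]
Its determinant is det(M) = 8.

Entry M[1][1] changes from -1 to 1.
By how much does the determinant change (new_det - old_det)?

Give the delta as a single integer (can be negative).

Cofactor C_11 = 4
Entry delta = 1 - -1 = 2
Det delta = entry_delta * cofactor = 2 * 4 = 8

Answer: 8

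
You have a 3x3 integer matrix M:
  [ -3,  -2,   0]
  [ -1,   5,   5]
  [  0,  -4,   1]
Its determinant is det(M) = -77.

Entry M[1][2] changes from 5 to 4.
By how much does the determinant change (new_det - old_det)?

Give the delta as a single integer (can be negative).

Answer: 12

Derivation:
Cofactor C_12 = -12
Entry delta = 4 - 5 = -1
Det delta = entry_delta * cofactor = -1 * -12 = 12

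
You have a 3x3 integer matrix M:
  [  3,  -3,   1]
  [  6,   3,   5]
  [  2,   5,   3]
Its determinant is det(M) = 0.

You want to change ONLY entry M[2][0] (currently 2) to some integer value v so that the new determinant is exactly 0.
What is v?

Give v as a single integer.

det is linear in entry M[2][0]: det = old_det + (v - 2) * C_20
Cofactor C_20 = -18
Want det = 0: 0 + (v - 2) * -18 = 0
  (v - 2) = 0 / -18 = 0
  v = 2 + (0) = 2

Answer: 2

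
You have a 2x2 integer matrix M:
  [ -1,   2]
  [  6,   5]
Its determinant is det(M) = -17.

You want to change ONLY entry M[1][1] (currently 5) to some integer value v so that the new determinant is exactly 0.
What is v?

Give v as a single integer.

det is linear in entry M[1][1]: det = old_det + (v - 5) * C_11
Cofactor C_11 = -1
Want det = 0: -17 + (v - 5) * -1 = 0
  (v - 5) = 17 / -1 = -17
  v = 5 + (-17) = -12

Answer: -12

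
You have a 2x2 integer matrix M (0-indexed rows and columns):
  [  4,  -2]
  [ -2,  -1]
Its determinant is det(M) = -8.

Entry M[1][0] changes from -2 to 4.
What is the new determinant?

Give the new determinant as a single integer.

det is linear in row 1: changing M[1][0] by delta changes det by delta * cofactor(1,0).
Cofactor C_10 = (-1)^(1+0) * minor(1,0) = 2
Entry delta = 4 - -2 = 6
Det delta = 6 * 2 = 12
New det = -8 + 12 = 4

Answer: 4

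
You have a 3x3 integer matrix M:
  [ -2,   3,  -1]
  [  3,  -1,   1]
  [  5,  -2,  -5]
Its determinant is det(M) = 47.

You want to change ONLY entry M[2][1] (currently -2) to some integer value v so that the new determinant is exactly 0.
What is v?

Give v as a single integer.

Answer: 45

Derivation:
det is linear in entry M[2][1]: det = old_det + (v - -2) * C_21
Cofactor C_21 = -1
Want det = 0: 47 + (v - -2) * -1 = 0
  (v - -2) = -47 / -1 = 47
  v = -2 + (47) = 45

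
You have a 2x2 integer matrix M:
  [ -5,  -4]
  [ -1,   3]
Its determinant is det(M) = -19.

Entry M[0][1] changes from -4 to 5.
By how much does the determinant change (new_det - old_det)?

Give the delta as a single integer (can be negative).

Cofactor C_01 = 1
Entry delta = 5 - -4 = 9
Det delta = entry_delta * cofactor = 9 * 1 = 9

Answer: 9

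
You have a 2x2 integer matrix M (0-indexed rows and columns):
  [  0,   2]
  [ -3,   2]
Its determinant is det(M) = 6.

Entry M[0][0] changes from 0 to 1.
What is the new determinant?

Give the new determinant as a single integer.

Answer: 8

Derivation:
det is linear in row 0: changing M[0][0] by delta changes det by delta * cofactor(0,0).
Cofactor C_00 = (-1)^(0+0) * minor(0,0) = 2
Entry delta = 1 - 0 = 1
Det delta = 1 * 2 = 2
New det = 6 + 2 = 8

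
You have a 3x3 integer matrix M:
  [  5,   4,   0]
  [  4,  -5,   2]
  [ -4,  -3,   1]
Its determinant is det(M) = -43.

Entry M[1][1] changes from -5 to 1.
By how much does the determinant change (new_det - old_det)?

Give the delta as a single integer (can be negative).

Answer: 30

Derivation:
Cofactor C_11 = 5
Entry delta = 1 - -5 = 6
Det delta = entry_delta * cofactor = 6 * 5 = 30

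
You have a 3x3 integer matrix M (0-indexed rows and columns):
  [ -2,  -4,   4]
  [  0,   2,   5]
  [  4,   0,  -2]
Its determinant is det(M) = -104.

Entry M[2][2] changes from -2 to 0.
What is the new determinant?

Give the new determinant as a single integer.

det is linear in row 2: changing M[2][2] by delta changes det by delta * cofactor(2,2).
Cofactor C_22 = (-1)^(2+2) * minor(2,2) = -4
Entry delta = 0 - -2 = 2
Det delta = 2 * -4 = -8
New det = -104 + -8 = -112

Answer: -112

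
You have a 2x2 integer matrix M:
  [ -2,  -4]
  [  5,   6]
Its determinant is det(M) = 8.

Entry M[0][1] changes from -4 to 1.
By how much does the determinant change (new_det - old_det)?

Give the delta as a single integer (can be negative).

Answer: -25

Derivation:
Cofactor C_01 = -5
Entry delta = 1 - -4 = 5
Det delta = entry_delta * cofactor = 5 * -5 = -25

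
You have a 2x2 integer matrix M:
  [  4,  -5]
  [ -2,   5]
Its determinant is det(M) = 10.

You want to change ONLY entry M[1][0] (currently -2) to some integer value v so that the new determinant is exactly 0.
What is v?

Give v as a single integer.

det is linear in entry M[1][0]: det = old_det + (v - -2) * C_10
Cofactor C_10 = 5
Want det = 0: 10 + (v - -2) * 5 = 0
  (v - -2) = -10 / 5 = -2
  v = -2 + (-2) = -4

Answer: -4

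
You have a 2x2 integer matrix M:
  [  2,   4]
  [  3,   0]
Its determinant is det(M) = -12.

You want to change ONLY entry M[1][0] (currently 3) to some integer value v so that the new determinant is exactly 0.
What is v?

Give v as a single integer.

Answer: 0

Derivation:
det is linear in entry M[1][0]: det = old_det + (v - 3) * C_10
Cofactor C_10 = -4
Want det = 0: -12 + (v - 3) * -4 = 0
  (v - 3) = 12 / -4 = -3
  v = 3 + (-3) = 0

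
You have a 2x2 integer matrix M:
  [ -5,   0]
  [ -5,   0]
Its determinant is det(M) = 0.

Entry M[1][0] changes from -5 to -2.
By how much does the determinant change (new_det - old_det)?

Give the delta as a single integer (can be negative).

Answer: 0

Derivation:
Cofactor C_10 = 0
Entry delta = -2 - -5 = 3
Det delta = entry_delta * cofactor = 3 * 0 = 0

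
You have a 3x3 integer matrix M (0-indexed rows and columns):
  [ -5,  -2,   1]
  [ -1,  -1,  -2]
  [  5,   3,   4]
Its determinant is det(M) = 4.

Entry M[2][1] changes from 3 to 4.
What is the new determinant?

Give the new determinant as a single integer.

det is linear in row 2: changing M[2][1] by delta changes det by delta * cofactor(2,1).
Cofactor C_21 = (-1)^(2+1) * minor(2,1) = -11
Entry delta = 4 - 3 = 1
Det delta = 1 * -11 = -11
New det = 4 + -11 = -7

Answer: -7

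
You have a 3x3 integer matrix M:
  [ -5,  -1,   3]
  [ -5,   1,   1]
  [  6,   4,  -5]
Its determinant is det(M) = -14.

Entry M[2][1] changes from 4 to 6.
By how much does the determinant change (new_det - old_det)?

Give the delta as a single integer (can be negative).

Cofactor C_21 = -10
Entry delta = 6 - 4 = 2
Det delta = entry_delta * cofactor = 2 * -10 = -20

Answer: -20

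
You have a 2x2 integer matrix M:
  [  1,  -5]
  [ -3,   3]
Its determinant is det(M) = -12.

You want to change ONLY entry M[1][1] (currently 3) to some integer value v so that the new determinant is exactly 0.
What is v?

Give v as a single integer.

Answer: 15

Derivation:
det is linear in entry M[1][1]: det = old_det + (v - 3) * C_11
Cofactor C_11 = 1
Want det = 0: -12 + (v - 3) * 1 = 0
  (v - 3) = 12 / 1 = 12
  v = 3 + (12) = 15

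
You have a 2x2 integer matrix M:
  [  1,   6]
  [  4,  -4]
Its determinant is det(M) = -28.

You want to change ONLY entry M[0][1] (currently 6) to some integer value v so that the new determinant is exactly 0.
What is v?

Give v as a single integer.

det is linear in entry M[0][1]: det = old_det + (v - 6) * C_01
Cofactor C_01 = -4
Want det = 0: -28 + (v - 6) * -4 = 0
  (v - 6) = 28 / -4 = -7
  v = 6 + (-7) = -1

Answer: -1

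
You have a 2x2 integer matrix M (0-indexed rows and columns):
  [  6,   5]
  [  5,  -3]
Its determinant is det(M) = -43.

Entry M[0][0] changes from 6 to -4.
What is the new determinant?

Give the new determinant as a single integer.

Answer: -13

Derivation:
det is linear in row 0: changing M[0][0] by delta changes det by delta * cofactor(0,0).
Cofactor C_00 = (-1)^(0+0) * minor(0,0) = -3
Entry delta = -4 - 6 = -10
Det delta = -10 * -3 = 30
New det = -43 + 30 = -13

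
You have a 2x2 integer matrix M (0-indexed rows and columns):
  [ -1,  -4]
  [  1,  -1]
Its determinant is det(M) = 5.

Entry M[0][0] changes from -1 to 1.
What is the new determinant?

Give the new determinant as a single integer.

Answer: 3

Derivation:
det is linear in row 0: changing M[0][0] by delta changes det by delta * cofactor(0,0).
Cofactor C_00 = (-1)^(0+0) * minor(0,0) = -1
Entry delta = 1 - -1 = 2
Det delta = 2 * -1 = -2
New det = 5 + -2 = 3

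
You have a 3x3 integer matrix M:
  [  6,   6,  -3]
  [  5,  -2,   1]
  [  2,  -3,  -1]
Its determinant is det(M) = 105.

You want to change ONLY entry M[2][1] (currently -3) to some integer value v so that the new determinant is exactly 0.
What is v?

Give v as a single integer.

det is linear in entry M[2][1]: det = old_det + (v - -3) * C_21
Cofactor C_21 = -21
Want det = 0: 105 + (v - -3) * -21 = 0
  (v - -3) = -105 / -21 = 5
  v = -3 + (5) = 2

Answer: 2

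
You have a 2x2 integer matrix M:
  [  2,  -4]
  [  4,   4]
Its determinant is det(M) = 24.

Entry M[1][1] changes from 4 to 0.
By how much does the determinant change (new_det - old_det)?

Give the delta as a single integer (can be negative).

Answer: -8

Derivation:
Cofactor C_11 = 2
Entry delta = 0 - 4 = -4
Det delta = entry_delta * cofactor = -4 * 2 = -8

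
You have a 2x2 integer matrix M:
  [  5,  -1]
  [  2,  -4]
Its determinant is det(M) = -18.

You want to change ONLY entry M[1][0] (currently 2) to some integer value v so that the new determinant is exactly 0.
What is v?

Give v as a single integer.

det is linear in entry M[1][0]: det = old_det + (v - 2) * C_10
Cofactor C_10 = 1
Want det = 0: -18 + (v - 2) * 1 = 0
  (v - 2) = 18 / 1 = 18
  v = 2 + (18) = 20

Answer: 20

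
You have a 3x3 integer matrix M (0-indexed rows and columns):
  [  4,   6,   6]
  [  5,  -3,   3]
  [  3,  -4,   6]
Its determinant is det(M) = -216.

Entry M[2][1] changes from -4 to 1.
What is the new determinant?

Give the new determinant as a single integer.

det is linear in row 2: changing M[2][1] by delta changes det by delta * cofactor(2,1).
Cofactor C_21 = (-1)^(2+1) * minor(2,1) = 18
Entry delta = 1 - -4 = 5
Det delta = 5 * 18 = 90
New det = -216 + 90 = -126

Answer: -126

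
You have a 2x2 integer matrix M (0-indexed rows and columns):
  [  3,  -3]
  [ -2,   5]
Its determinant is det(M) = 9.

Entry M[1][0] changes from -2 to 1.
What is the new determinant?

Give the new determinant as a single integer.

Answer: 18

Derivation:
det is linear in row 1: changing M[1][0] by delta changes det by delta * cofactor(1,0).
Cofactor C_10 = (-1)^(1+0) * minor(1,0) = 3
Entry delta = 1 - -2 = 3
Det delta = 3 * 3 = 9
New det = 9 + 9 = 18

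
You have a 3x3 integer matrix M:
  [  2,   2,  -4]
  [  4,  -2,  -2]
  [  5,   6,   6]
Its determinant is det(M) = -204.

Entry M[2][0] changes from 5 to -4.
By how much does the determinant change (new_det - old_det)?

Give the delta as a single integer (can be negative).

Cofactor C_20 = -12
Entry delta = -4 - 5 = -9
Det delta = entry_delta * cofactor = -9 * -12 = 108

Answer: 108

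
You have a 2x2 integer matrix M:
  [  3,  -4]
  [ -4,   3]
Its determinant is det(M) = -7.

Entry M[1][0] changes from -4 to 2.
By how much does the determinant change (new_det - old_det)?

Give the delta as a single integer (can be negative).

Answer: 24

Derivation:
Cofactor C_10 = 4
Entry delta = 2 - -4 = 6
Det delta = entry_delta * cofactor = 6 * 4 = 24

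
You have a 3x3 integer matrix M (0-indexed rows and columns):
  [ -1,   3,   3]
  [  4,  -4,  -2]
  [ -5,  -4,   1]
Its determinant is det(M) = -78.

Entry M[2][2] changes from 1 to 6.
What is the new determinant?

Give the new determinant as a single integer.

Answer: -118

Derivation:
det is linear in row 2: changing M[2][2] by delta changes det by delta * cofactor(2,2).
Cofactor C_22 = (-1)^(2+2) * minor(2,2) = -8
Entry delta = 6 - 1 = 5
Det delta = 5 * -8 = -40
New det = -78 + -40 = -118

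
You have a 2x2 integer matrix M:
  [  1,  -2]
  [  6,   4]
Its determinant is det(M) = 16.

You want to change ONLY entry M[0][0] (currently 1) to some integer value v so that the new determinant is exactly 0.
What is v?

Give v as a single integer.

Answer: -3

Derivation:
det is linear in entry M[0][0]: det = old_det + (v - 1) * C_00
Cofactor C_00 = 4
Want det = 0: 16 + (v - 1) * 4 = 0
  (v - 1) = -16 / 4 = -4
  v = 1 + (-4) = -3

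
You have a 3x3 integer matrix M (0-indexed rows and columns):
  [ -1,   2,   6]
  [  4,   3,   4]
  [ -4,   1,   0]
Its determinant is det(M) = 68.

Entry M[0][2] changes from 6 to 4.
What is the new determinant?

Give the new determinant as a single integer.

Answer: 36

Derivation:
det is linear in row 0: changing M[0][2] by delta changes det by delta * cofactor(0,2).
Cofactor C_02 = (-1)^(0+2) * minor(0,2) = 16
Entry delta = 4 - 6 = -2
Det delta = -2 * 16 = -32
New det = 68 + -32 = 36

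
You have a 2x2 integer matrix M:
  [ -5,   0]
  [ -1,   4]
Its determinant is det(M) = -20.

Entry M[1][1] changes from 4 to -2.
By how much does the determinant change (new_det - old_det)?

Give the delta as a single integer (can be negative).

Cofactor C_11 = -5
Entry delta = -2 - 4 = -6
Det delta = entry_delta * cofactor = -6 * -5 = 30

Answer: 30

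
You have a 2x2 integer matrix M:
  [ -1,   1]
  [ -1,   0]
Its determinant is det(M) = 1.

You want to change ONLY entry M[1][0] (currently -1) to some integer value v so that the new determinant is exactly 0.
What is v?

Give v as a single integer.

Answer: 0

Derivation:
det is linear in entry M[1][0]: det = old_det + (v - -1) * C_10
Cofactor C_10 = -1
Want det = 0: 1 + (v - -1) * -1 = 0
  (v - -1) = -1 / -1 = 1
  v = -1 + (1) = 0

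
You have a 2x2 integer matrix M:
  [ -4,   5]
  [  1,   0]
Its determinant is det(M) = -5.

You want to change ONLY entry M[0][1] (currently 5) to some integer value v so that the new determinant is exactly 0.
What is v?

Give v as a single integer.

Answer: 0

Derivation:
det is linear in entry M[0][1]: det = old_det + (v - 5) * C_01
Cofactor C_01 = -1
Want det = 0: -5 + (v - 5) * -1 = 0
  (v - 5) = 5 / -1 = -5
  v = 5 + (-5) = 0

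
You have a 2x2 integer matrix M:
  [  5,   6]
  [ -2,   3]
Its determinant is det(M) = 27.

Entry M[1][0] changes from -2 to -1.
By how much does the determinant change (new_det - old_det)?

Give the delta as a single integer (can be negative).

Answer: -6

Derivation:
Cofactor C_10 = -6
Entry delta = -1 - -2 = 1
Det delta = entry_delta * cofactor = 1 * -6 = -6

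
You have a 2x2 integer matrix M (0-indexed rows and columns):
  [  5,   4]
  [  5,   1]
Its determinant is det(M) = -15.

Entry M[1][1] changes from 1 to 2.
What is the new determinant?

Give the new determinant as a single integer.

Answer: -10

Derivation:
det is linear in row 1: changing M[1][1] by delta changes det by delta * cofactor(1,1).
Cofactor C_11 = (-1)^(1+1) * minor(1,1) = 5
Entry delta = 2 - 1 = 1
Det delta = 1 * 5 = 5
New det = -15 + 5 = -10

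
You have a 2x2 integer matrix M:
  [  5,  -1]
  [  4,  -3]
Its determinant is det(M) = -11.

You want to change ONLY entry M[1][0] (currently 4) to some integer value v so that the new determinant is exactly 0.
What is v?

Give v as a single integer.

Answer: 15

Derivation:
det is linear in entry M[1][0]: det = old_det + (v - 4) * C_10
Cofactor C_10 = 1
Want det = 0: -11 + (v - 4) * 1 = 0
  (v - 4) = 11 / 1 = 11
  v = 4 + (11) = 15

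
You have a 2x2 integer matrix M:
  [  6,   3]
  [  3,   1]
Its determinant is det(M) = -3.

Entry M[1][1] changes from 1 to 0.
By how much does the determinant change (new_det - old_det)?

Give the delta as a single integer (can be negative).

Answer: -6

Derivation:
Cofactor C_11 = 6
Entry delta = 0 - 1 = -1
Det delta = entry_delta * cofactor = -1 * 6 = -6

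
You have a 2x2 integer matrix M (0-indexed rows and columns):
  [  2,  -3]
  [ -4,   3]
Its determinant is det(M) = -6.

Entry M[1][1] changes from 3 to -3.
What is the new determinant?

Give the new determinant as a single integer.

Answer: -18

Derivation:
det is linear in row 1: changing M[1][1] by delta changes det by delta * cofactor(1,1).
Cofactor C_11 = (-1)^(1+1) * minor(1,1) = 2
Entry delta = -3 - 3 = -6
Det delta = -6 * 2 = -12
New det = -6 + -12 = -18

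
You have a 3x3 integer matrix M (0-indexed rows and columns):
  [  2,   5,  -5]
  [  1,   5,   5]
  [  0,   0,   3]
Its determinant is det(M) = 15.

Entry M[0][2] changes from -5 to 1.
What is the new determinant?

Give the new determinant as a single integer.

Answer: 15

Derivation:
det is linear in row 0: changing M[0][2] by delta changes det by delta * cofactor(0,2).
Cofactor C_02 = (-1)^(0+2) * minor(0,2) = 0
Entry delta = 1 - -5 = 6
Det delta = 6 * 0 = 0
New det = 15 + 0 = 15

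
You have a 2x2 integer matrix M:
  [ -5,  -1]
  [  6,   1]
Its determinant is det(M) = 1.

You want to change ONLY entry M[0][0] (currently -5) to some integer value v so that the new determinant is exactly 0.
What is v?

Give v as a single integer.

det is linear in entry M[0][0]: det = old_det + (v - -5) * C_00
Cofactor C_00 = 1
Want det = 0: 1 + (v - -5) * 1 = 0
  (v - -5) = -1 / 1 = -1
  v = -5 + (-1) = -6

Answer: -6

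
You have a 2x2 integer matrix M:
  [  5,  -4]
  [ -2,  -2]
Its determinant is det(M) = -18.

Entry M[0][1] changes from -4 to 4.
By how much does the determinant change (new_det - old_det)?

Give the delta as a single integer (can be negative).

Answer: 16

Derivation:
Cofactor C_01 = 2
Entry delta = 4 - -4 = 8
Det delta = entry_delta * cofactor = 8 * 2 = 16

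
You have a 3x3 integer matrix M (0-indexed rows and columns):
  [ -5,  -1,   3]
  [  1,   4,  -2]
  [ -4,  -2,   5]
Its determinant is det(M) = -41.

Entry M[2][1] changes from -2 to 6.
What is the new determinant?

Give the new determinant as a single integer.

det is linear in row 2: changing M[2][1] by delta changes det by delta * cofactor(2,1).
Cofactor C_21 = (-1)^(2+1) * minor(2,1) = -7
Entry delta = 6 - -2 = 8
Det delta = 8 * -7 = -56
New det = -41 + -56 = -97

Answer: -97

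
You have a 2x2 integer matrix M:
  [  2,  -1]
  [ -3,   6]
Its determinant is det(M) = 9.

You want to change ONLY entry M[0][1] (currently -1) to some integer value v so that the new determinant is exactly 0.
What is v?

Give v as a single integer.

det is linear in entry M[0][1]: det = old_det + (v - -1) * C_01
Cofactor C_01 = 3
Want det = 0: 9 + (v - -1) * 3 = 0
  (v - -1) = -9 / 3 = -3
  v = -1 + (-3) = -4

Answer: -4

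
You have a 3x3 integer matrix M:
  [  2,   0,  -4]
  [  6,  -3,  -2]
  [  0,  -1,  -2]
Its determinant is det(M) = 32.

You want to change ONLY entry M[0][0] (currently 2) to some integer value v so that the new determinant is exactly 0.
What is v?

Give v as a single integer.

Answer: -6

Derivation:
det is linear in entry M[0][0]: det = old_det + (v - 2) * C_00
Cofactor C_00 = 4
Want det = 0: 32 + (v - 2) * 4 = 0
  (v - 2) = -32 / 4 = -8
  v = 2 + (-8) = -6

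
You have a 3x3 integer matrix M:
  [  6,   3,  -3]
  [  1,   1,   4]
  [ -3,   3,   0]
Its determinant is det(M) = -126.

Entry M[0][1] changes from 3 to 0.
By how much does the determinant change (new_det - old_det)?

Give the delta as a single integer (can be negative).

Answer: 36

Derivation:
Cofactor C_01 = -12
Entry delta = 0 - 3 = -3
Det delta = entry_delta * cofactor = -3 * -12 = 36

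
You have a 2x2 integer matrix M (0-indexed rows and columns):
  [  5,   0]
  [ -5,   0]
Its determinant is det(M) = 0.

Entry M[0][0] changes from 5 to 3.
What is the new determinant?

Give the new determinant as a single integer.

det is linear in row 0: changing M[0][0] by delta changes det by delta * cofactor(0,0).
Cofactor C_00 = (-1)^(0+0) * minor(0,0) = 0
Entry delta = 3 - 5 = -2
Det delta = -2 * 0 = 0
New det = 0 + 0 = 0

Answer: 0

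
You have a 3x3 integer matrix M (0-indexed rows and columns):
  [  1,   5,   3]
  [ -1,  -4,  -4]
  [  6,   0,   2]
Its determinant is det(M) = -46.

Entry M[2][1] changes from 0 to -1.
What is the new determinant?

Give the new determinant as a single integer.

Answer: -47

Derivation:
det is linear in row 2: changing M[2][1] by delta changes det by delta * cofactor(2,1).
Cofactor C_21 = (-1)^(2+1) * minor(2,1) = 1
Entry delta = -1 - 0 = -1
Det delta = -1 * 1 = -1
New det = -46 + -1 = -47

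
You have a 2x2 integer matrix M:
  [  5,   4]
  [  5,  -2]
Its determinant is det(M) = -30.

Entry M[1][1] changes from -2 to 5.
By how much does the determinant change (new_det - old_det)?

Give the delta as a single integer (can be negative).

Cofactor C_11 = 5
Entry delta = 5 - -2 = 7
Det delta = entry_delta * cofactor = 7 * 5 = 35

Answer: 35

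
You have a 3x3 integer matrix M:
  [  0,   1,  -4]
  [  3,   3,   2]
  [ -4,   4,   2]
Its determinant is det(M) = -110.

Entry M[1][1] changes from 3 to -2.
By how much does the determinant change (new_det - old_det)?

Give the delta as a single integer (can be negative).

Answer: 80

Derivation:
Cofactor C_11 = -16
Entry delta = -2 - 3 = -5
Det delta = entry_delta * cofactor = -5 * -16 = 80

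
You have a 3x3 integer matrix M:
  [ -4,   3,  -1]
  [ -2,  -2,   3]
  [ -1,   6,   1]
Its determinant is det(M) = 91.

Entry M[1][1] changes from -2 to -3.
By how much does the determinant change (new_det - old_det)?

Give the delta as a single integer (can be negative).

Cofactor C_11 = -5
Entry delta = -3 - -2 = -1
Det delta = entry_delta * cofactor = -1 * -5 = 5

Answer: 5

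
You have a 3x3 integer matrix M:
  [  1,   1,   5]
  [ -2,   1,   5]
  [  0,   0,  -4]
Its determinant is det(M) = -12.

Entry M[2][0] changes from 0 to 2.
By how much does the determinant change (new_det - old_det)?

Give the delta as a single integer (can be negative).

Answer: 0

Derivation:
Cofactor C_20 = 0
Entry delta = 2 - 0 = 2
Det delta = entry_delta * cofactor = 2 * 0 = 0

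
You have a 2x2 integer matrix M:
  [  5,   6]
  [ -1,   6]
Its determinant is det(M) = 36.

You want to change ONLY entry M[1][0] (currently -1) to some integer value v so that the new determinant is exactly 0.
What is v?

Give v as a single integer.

det is linear in entry M[1][0]: det = old_det + (v - -1) * C_10
Cofactor C_10 = -6
Want det = 0: 36 + (v - -1) * -6 = 0
  (v - -1) = -36 / -6 = 6
  v = -1 + (6) = 5

Answer: 5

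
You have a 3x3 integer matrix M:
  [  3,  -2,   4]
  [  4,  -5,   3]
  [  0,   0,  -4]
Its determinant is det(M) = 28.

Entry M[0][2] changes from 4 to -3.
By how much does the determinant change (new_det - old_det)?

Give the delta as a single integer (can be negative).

Cofactor C_02 = 0
Entry delta = -3 - 4 = -7
Det delta = entry_delta * cofactor = -7 * 0 = 0

Answer: 0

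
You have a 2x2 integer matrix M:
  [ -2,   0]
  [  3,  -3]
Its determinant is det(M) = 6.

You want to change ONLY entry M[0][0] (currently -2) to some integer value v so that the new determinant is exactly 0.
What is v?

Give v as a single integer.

det is linear in entry M[0][0]: det = old_det + (v - -2) * C_00
Cofactor C_00 = -3
Want det = 0: 6 + (v - -2) * -3 = 0
  (v - -2) = -6 / -3 = 2
  v = -2 + (2) = 0

Answer: 0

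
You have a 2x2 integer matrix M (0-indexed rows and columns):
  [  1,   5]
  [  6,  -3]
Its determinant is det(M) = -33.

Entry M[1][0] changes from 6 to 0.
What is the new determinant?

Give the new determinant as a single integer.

Answer: -3

Derivation:
det is linear in row 1: changing M[1][0] by delta changes det by delta * cofactor(1,0).
Cofactor C_10 = (-1)^(1+0) * minor(1,0) = -5
Entry delta = 0 - 6 = -6
Det delta = -6 * -5 = 30
New det = -33 + 30 = -3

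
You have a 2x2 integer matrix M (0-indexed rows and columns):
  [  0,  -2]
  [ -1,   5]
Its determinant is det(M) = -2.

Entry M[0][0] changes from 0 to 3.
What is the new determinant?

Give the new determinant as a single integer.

Answer: 13

Derivation:
det is linear in row 0: changing M[0][0] by delta changes det by delta * cofactor(0,0).
Cofactor C_00 = (-1)^(0+0) * minor(0,0) = 5
Entry delta = 3 - 0 = 3
Det delta = 3 * 5 = 15
New det = -2 + 15 = 13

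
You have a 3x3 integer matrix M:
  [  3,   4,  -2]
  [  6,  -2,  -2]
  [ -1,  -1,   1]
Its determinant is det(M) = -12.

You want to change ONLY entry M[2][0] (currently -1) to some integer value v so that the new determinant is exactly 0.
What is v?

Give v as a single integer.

Answer: -2

Derivation:
det is linear in entry M[2][0]: det = old_det + (v - -1) * C_20
Cofactor C_20 = -12
Want det = 0: -12 + (v - -1) * -12 = 0
  (v - -1) = 12 / -12 = -1
  v = -1 + (-1) = -2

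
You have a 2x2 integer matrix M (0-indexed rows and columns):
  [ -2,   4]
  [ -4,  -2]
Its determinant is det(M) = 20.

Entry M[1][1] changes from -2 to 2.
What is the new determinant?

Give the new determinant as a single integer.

det is linear in row 1: changing M[1][1] by delta changes det by delta * cofactor(1,1).
Cofactor C_11 = (-1)^(1+1) * minor(1,1) = -2
Entry delta = 2 - -2 = 4
Det delta = 4 * -2 = -8
New det = 20 + -8 = 12

Answer: 12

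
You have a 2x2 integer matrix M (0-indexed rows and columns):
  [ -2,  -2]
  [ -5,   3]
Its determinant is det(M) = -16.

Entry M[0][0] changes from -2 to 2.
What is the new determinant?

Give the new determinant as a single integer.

Answer: -4

Derivation:
det is linear in row 0: changing M[0][0] by delta changes det by delta * cofactor(0,0).
Cofactor C_00 = (-1)^(0+0) * minor(0,0) = 3
Entry delta = 2 - -2 = 4
Det delta = 4 * 3 = 12
New det = -16 + 12 = -4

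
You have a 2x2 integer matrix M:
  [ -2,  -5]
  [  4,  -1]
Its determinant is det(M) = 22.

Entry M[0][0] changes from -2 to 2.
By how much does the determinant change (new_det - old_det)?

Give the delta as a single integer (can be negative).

Answer: -4

Derivation:
Cofactor C_00 = -1
Entry delta = 2 - -2 = 4
Det delta = entry_delta * cofactor = 4 * -1 = -4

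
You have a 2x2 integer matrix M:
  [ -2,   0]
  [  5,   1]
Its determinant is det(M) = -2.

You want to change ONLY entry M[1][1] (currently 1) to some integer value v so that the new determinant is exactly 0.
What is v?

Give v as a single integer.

Answer: 0

Derivation:
det is linear in entry M[1][1]: det = old_det + (v - 1) * C_11
Cofactor C_11 = -2
Want det = 0: -2 + (v - 1) * -2 = 0
  (v - 1) = 2 / -2 = -1
  v = 1 + (-1) = 0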